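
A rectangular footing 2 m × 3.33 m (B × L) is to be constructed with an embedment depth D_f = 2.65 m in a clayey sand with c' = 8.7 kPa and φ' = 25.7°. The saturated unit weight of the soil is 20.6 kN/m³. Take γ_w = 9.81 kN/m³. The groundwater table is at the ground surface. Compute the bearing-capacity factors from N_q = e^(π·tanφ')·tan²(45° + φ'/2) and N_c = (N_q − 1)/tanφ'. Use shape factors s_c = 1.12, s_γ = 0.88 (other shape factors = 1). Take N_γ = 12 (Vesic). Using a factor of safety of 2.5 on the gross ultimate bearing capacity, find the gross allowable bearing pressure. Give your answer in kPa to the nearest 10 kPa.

N_q = e^(π·tan25.7°)·tan²(57.85°) = 11.48; N_c = (N_q − 1)/tanφ' = 21.78.
γ' = 20.6 − 9.81 = 10.79 kN/m³ (submerged throughout). q = 10.79 × 2.65 = 28.594 kPa; the same γ' applies in the ½γBN_γ term.
c·N_c·s_c = 8.7 × 21.779 × 1.12 = 212.21 kPa
q·N_q = 28.594 × 11.481 = 328.3 kPa
0.5·γ·B·N_γ·s_γ = 0.5 × 10.79 × 2 × 12 × 0.88 = 113.94 kPa
q_ult = 212.21 + 328.3 + 113.94 = 654.45 kPa.
q_all = 654.45 / 2.5 = 261.78 kPa.

q_all ≈ 260 kPa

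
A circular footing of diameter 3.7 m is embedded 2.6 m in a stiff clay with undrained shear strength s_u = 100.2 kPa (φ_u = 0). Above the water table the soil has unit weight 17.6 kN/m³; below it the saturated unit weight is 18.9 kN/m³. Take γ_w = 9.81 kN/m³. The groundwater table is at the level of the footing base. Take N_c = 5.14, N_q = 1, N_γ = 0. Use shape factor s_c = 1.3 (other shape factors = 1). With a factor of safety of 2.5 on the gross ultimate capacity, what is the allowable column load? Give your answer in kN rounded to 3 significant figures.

Effective surcharge at the founding depth q = γ·D_f = 17.6 × 2.6 = 45.76 kPa.
q_ult = c·N_c·s_c + q·N_q
     = 100.2 × 5.14 × 1.3 + 45.76 × 1
     = 669.54 + 45.76 = 715.3 kPa.
Gross allowable pressure q_all = 715.3 / 2.5 = 286.12 kPa.
Footing area = 10.7521 m², so allowable column load = 286.12 × 10.7521 = 3076.4 kN.

P_all ≈ 3080 kN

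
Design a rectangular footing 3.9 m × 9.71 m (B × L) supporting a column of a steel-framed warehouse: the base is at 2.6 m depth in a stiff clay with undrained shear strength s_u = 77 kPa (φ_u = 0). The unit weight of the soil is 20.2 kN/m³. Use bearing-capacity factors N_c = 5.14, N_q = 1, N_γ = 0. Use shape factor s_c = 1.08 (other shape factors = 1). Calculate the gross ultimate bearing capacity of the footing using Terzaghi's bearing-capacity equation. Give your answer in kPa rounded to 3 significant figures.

q_ult ≈ 480 kPa

Overburden at base level: q = 20.2 × 2.6 = 52.52 kPa.
Cohesion term c·N_c·s_c = 77 × 5.14 × 1.08 = 427.44 kPa; surcharge term q·N_q = 52.52 × 1 = 52.52 kPa.
q_ult = 427.44 + 52.52 = 479.96 kPa.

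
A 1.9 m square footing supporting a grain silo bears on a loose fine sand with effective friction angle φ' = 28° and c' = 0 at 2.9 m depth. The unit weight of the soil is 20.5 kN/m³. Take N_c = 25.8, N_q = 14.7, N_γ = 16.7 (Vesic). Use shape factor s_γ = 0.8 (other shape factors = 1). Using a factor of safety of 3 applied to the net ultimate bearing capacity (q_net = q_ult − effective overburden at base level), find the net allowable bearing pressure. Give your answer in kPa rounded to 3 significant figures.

Effective surcharge at the founding depth q = γ·D_f = 20.5 × 2.9 = 59.45 kPa.
q_ult = q·N_q + 0.5·γ·B·N_γ·s_γ
     = 59.45 × 14.7 + 0.5 × 20.5 × 1.9 × 16.7 × 0.8
     = 873.91 + 260.19 = 1134.1 kPa.
Net ultimate: q_net = 1134.1 − 59.45 = 1074.7 kPa.
q_all(net) = 1074.7 / 3 = 358.22 kPa.

q_all(net) ≈ 358 kPa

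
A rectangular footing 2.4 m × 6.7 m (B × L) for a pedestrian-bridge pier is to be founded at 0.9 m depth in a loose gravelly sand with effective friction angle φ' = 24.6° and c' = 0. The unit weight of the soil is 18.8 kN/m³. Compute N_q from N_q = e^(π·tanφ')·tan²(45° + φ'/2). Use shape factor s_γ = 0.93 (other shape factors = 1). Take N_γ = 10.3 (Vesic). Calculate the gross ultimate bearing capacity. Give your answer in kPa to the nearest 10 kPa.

q_ult ≈ 390 kPa

tan24.6° = 0.4578, so N_q = e^(π×0.4578)·tan²(57.3°) = 4.214 × 2.426 = 10.22.
Overburden at base level: q = 18.8 × 0.9 = 16.92 kPa.
Surcharge term q·N_q = 16.92 × 10.224 = 172.98 kPa; self-weight term 0.5·γ·B·N_γ·s_γ = 0.5 × 18.8 × 2.4 × 10.3 × 0.93 = 216.1 kPa.
q_ult = 172.98 + 216.1 = 389.09 kPa.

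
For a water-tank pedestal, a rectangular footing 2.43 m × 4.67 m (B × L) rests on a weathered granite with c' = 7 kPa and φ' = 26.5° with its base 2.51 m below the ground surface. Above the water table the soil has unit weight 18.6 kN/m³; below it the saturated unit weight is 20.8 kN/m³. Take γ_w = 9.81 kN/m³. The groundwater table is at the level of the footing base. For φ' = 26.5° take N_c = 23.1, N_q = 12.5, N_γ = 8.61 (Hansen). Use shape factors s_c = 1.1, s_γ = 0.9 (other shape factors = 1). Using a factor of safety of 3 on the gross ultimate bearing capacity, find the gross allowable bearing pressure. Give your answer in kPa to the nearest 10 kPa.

Overburden at base level: q = 18.6 × 2.51 = 46.686 kPa.
Below the base the soil is submerged, so the ½γBN_γ term uses γ' = 20.8 − 9.81 = 10.99 kN/m³.
Cohesion term c·N_c·s_c = 7 × 23.1 × 1.1 = 177.87 kPa; surcharge term q·N_q = 46.686 × 12.5 = 583.58 kPa; self-weight term 0.5·γ·B·N_γ·s_γ = 0.5 × 10.99 × 2.43 × 8.61 × 0.9 = 103.47 kPa.
q_ult = 177.87 + 583.58 + 103.47 = 864.92 kPa.
q_all = 864.92 / 3 = 288.31 kPa.

q_all ≈ 290 kPa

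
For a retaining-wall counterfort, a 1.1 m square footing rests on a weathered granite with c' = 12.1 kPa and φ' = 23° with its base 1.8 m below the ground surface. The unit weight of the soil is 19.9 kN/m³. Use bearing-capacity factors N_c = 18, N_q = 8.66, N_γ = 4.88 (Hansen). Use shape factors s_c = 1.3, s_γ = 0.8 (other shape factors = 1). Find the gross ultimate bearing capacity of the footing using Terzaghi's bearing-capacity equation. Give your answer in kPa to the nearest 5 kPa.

Effective surcharge at the founding depth q = γ·D_f = 19.9 × 1.8 = 35.82 kPa.
q_ult = c·N_c·s_c + q·N_q + 0.5·γ·B·N_γ·s_γ
     = 12.1 × 18 × 1.3 + 35.82 × 8.66 + 0.5 × 19.9 × 1.1 × 4.88 × 0.8
     = 283.14 + 310.2 + 42.729 = 636.07 kPa.

q_ult ≈ 635 kPa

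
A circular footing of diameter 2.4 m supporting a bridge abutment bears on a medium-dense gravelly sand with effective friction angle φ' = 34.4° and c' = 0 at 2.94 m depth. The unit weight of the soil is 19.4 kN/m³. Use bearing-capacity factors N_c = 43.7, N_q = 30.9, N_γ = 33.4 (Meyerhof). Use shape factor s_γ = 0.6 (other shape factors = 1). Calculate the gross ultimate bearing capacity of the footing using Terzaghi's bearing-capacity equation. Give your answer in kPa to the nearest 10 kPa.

q_ult ≈ 2230 kPa

Effective surcharge at the founding depth q = γ·D_f = 19.4 × 2.94 = 57.036 kPa.
q_ult = q·N_q + 0.5·γ·B·N_γ·s_γ
     = 57.036 × 30.9 + 0.5 × 19.4 × 2.4 × 33.4 × 0.6
     = 1762.4 + 466.53 = 2228.9 kPa.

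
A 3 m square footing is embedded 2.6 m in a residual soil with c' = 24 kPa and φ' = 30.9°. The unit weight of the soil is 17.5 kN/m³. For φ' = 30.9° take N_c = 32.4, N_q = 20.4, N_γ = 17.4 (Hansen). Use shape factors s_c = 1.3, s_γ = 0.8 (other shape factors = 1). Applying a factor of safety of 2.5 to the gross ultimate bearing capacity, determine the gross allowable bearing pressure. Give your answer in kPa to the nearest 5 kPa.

q_all ≈ 920 kPa

q = γ·D_f = 17.5 × 2.6 = 45.5 kPa.
c·N_c·s_c = 24 × 32.4 × 1.3 = 1010.9 kPa
q·N_q = 45.5 × 20.4 = 928.2 kPa
0.5·γ·B·N_γ·s_γ = 0.5 × 17.5 × 3 × 17.4 × 0.8 = 365.4 kPa
q_ult = 1010.9 + 928.2 + 365.4 = 2304.5 kPa.
q_all = q_ult / FS = 2304.5 / 2.5 = 921.79 kPa.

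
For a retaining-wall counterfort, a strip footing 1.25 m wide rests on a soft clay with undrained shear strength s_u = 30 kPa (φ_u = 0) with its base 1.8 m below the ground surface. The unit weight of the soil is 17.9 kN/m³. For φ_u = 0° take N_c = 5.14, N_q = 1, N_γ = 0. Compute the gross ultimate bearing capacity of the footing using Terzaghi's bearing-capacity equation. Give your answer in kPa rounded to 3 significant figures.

q_ult ≈ 186 kPa

q = γ·D_f = 17.9 × 1.8 = 32.22 kPa.
c·N_c = 30 × 5.14 = 154.2 kPa
q·N_q = 32.22 × 1 = 32.22 kPa
q_ult = 154.2 + 32.22 = 186.42 kPa.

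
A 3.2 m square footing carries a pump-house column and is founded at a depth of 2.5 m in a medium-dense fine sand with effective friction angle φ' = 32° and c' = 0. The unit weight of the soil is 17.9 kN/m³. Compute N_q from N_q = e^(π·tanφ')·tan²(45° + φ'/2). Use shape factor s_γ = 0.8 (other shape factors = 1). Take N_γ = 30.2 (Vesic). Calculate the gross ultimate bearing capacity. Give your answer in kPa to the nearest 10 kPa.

tan32° = 0.6249, so N_q = e^(π×0.6249)·tan²(61°) = 7.121 × 3.255 = 23.18.
Overburden at base level: q = 17.9 × 2.5 = 44.75 kPa.
Surcharge term q·N_q = 44.75 × 23.177 = 1037.2 kPa; self-weight term 0.5·γ·B·N_γ·s_γ = 0.5 × 17.9 × 3.2 × 30.2 × 0.8 = 691.94 kPa.
q_ult = 1037.2 + 691.94 = 1729.1 kPa.

q_ult ≈ 1730 kPa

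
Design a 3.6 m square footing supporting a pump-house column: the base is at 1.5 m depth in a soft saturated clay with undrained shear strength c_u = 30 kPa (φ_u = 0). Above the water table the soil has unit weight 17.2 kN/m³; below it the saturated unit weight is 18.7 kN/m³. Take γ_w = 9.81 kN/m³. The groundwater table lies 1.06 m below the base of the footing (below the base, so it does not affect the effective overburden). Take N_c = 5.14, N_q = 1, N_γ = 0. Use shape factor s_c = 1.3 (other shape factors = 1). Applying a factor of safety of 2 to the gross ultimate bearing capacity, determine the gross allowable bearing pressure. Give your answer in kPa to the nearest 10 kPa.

q_all ≈ 110 kPa

Effective surcharge at the founding depth q = γ·D_f = 17.2 × 1.5 = 25.8 kPa.
q_ult = c·N_c·s_c + q·N_q
     = 30 × 5.14 × 1.3 + 25.8 × 1
     = 200.46 + 25.8 = 226.26 kPa.
q_all = q_ult / FS = 226.26 / 2 = 113.13 kPa.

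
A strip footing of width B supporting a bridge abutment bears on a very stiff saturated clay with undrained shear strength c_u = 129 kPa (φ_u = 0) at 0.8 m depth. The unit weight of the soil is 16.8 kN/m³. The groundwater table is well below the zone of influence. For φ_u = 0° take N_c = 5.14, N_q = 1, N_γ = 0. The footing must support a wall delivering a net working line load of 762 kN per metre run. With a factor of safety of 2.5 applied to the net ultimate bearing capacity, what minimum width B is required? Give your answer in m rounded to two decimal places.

q = γ·D_f = 16.8 × 0.8 = 13.44 kPa.
c·N_c = 129 × 5.14 = 663.06 kPa
q·N_q = 13.44 × 1 = 13.44 kPa
q_ult = 663.06 + 13.44 = 676.5 kPa.
For φ = 0 the ½γBN_γ term vanishes, so q_ult is independent of B. q_net = 676.5 − 13.44 = 663.06 kPa; q_all(net) = 663.06/2.5 = 265.22 kPa.
Required width B = w / q_all(net) = 762 / 265.22 = 2.873 m.

B = 2.87 m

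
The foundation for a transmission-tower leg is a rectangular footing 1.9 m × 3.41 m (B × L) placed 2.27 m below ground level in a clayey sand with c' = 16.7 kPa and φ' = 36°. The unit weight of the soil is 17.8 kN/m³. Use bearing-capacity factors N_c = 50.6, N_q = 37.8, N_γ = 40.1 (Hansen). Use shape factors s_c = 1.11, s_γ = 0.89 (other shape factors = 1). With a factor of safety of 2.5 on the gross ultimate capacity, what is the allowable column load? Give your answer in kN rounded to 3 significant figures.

q = γ·D_f = 17.8 × 2.27 = 40.406 kPa.
c·N_c·s_c = 16.7 × 50.6 × 1.11 = 937.97 kPa
q·N_q = 40.406 × 37.8 = 1527.3 kPa
0.5·γ·B·N_γ·s_γ = 0.5 × 17.8 × 1.9 × 40.1 × 0.89 = 603.5 kPa
q_ult = 937.97 + 1527.3 + 603.5 = 3068.8 kPa.
Gross allowable pressure q_all = 3068.8 / 2.5 = 1227.5 kPa.
Footing area = 6.479 m², so allowable column load = 1227.5 × 6.479 = 7953.2 kN.

P_all ≈ 7950 kN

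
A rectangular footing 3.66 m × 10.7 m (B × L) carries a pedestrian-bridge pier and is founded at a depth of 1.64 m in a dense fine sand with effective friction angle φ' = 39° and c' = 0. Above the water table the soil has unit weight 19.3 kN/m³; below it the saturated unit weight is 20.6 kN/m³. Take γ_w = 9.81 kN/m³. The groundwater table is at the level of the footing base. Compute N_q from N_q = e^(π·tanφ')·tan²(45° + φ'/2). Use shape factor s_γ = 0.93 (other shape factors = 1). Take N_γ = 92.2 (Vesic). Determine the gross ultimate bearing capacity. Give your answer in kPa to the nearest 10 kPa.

q_ult ≈ 3460 kPa

tan39° = 0.8098, so N_q = e^(π×0.8098)·tan²(64.5°) = 12.731 × 4.395 = 55.96.
q = γ·D_f = 19.3 × 1.64 = 31.652 kPa.
For the ½γBN_γ term take γ' = 20.6 − 9.81 = 10.79 kN/m³ (soil below base is submerged).
q·N_q = 31.652 × 55.957 = 1771.2 kPa
0.5·γ·B·N_γ·s_γ = 0.5 × 10.79 × 3.66 × 92.2 × 0.93 = 1693.1 kPa
q_ult = 1771.2 + 1693.1 = 3464.3 kPa.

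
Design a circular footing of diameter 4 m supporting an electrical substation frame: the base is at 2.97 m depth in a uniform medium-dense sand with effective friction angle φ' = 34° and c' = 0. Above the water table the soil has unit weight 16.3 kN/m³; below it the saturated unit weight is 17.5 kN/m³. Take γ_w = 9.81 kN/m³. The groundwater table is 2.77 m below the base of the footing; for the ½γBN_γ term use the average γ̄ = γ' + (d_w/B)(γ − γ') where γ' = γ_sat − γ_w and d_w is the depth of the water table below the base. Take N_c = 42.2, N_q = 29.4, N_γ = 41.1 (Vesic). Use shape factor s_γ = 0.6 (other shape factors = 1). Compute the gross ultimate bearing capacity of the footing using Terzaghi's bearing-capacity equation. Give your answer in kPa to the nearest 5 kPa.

q_ult ≈ 2095 kPa

q = γ·D_f = 16.3 × 2.97 = 48.411 kPa.
γ' = 7.69 kN/m³; averaging over the depth B below the base, γ̄ = γ' + (d_w/B)(γ − γ') = 13.652 kN/m³.
q·N_q = 48.411 × 29.4 = 1423.3 kPa
0.5·γ·B·N_γ·s_γ = 0.5 × 13.652 × 4 × 41.1 × 0.6 = 673.34 kPa
q_ult = 1423.3 + 673.34 = 2096.6 kPa.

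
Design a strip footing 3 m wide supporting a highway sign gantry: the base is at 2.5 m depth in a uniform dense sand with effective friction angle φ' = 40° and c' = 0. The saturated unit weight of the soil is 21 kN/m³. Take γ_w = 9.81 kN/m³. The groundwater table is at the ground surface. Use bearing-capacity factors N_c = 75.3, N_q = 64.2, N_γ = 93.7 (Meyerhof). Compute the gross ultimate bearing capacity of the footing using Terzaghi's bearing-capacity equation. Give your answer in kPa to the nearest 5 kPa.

γ' = 21 − 9.81 = 11.19 kN/m³ (submerged throughout). q = 11.19 × 2.5 = 27.975 kPa; the same γ' applies in the ½γBN_γ term.
q·N_q = 27.975 × 64.2 = 1796 kPa
0.5·γ·B·N_γ = 0.5 × 11.19 × 3 × 93.7 = 1572.8 kPa
q_ult = 1796 + 1572.8 = 3368.7 kPa.

q_ult ≈ 3370 kPa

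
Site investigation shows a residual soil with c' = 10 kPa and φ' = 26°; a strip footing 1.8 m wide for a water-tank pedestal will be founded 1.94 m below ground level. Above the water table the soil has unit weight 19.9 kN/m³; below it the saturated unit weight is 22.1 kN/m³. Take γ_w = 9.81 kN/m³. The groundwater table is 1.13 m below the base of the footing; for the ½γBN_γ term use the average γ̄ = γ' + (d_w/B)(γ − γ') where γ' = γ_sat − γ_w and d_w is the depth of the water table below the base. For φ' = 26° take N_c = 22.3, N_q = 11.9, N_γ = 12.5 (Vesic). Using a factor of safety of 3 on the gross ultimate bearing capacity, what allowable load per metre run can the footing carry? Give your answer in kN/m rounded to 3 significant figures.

q = γ·D_f = 19.9 × 1.94 = 38.606 kPa.
γ' = 12.29 kN/m³; averaging over the depth B below the base, γ̄ = γ' + (d_w/B)(γ − γ') = 17.067 kN/m³.
c·N_c = 10 × 22.3 = 223 kPa
q·N_q = 38.606 × 11.9 = 459.41 kPa
0.5·γ·B·N_γ = 0.5 × 17.067 × 1.8 × 12.5 = 192.01 kPa
q_ult = 223 + 459.41 + 192.01 = 874.42 kPa.
Gross allowable pressure q_all = 874.42 / 3 = 291.47 kPa.
Allowable wall load = q_all × B = 291.47 × 1.8 = 524.65 kN per metre run.

≈ 525 kN/m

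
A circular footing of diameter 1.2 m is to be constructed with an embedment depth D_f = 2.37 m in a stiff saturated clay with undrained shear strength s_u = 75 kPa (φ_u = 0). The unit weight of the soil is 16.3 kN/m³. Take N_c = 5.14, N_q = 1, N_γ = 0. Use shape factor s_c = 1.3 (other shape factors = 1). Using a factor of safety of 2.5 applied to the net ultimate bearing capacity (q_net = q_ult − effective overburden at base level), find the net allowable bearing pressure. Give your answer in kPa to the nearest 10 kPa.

Effective surcharge at the founding depth q = γ·D_f = 16.3 × 2.37 = 38.631 kPa.
q_ult = c·N_c·s_c + q·N_q
     = 75 × 5.14 × 1.3 + 38.631 × 1
     = 501.15 + 38.631 = 539.78 kPa.
Net ultimate: q_net = 539.78 − 38.631 = 501.15 kPa.
q_all(net) = 501.15 / 2.5 = 200.46 kPa.

q_all(net) ≈ 200 kPa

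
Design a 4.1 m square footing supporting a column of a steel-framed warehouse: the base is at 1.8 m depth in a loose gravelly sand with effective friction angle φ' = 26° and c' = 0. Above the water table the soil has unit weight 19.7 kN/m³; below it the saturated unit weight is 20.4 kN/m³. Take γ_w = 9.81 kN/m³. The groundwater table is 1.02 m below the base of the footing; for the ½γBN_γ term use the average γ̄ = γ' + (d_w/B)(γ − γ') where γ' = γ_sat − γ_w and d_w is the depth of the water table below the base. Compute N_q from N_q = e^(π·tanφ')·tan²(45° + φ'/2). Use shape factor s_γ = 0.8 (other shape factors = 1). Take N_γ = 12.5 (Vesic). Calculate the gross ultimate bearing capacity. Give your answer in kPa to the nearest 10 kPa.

q_ult ≈ 680 kPa

tan26° = 0.4877, so N_q = e^(π×0.4877)·tan²(58°) = 4.629 × 2.561 = 11.85.
q = γ·D_f = 19.7 × 1.8 = 35.46 kPa.
γ' = 10.59 kN/m³; averaging over the depth B below the base, γ̄ = γ' + (d_w/B)(γ − γ') = 12.856 kN/m³.
q·N_q = 35.46 × 11.854 = 420.35 kPa
0.5·γ·B·N_γ·s_γ = 0.5 × 12.856 × 4.1 × 12.5 × 0.8 = 263.56 kPa
q_ult = 420.35 + 263.56 = 683.91 kPa.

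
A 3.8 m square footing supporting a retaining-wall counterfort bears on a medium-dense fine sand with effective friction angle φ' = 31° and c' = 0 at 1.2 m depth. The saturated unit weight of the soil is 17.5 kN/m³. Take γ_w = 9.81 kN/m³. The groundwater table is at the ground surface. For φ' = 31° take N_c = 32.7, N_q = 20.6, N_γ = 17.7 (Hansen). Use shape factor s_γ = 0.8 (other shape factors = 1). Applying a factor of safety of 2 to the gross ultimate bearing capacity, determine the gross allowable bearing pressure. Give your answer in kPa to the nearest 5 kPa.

With the water table at the surface the whole profile is submerged: γ' = 17.5 − 9.81 = 7.69 kN/m³, so q = γ'·D_f = 9.228 kPa; the same γ' applies in the ½γBN_γ term.
q_ult = q·N_q + 0.5·γ·B·N_γ·s_γ
     = 9.228 × 20.6 + 0.5 × 7.69 × 3.8 × 17.7 × 0.8
     = 190.1 + 206.89 = 396.99 kPa.
q_all = q_ult / FS = 396.99 / 2 = 198.49 kPa.

q_all ≈ 200 kPa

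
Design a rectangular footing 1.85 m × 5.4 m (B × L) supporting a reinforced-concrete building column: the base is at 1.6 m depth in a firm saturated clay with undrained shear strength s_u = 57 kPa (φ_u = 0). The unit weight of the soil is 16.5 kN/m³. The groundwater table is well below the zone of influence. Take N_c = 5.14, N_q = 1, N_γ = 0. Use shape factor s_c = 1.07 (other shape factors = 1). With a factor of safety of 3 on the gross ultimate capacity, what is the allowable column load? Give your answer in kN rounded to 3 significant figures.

P_all ≈ 1130 kN

Effective surcharge at the founding depth q = γ·D_f = 16.5 × 1.6 = 26.4 kPa.
q_ult = c·N_c·s_c + q·N_q
     = 57 × 5.14 × 1.07 + 26.4 × 1
     = 313.49 + 26.4 = 339.89 kPa.
Gross allowable pressure q_all = 339.89 / 3 = 113.3 kPa.
Footing area = 9.99 m², so allowable column load = 113.3 × 9.99 = 1131.8 kN.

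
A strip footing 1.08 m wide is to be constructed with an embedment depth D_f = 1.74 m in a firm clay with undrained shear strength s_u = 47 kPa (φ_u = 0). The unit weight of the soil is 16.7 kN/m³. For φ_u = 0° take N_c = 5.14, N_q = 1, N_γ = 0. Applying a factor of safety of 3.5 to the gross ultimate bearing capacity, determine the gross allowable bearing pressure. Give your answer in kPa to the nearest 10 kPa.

q_all ≈ 80 kPa

q = γ·D_f = 16.7 × 1.74 = 29.058 kPa.
c·N_c = 47 × 5.14 = 241.58 kPa
q·N_q = 29.058 × 1 = 29.058 kPa
q_ult = 241.58 + 29.058 = 270.64 kPa.
q_all = q_ult / FS = 270.64 / 3.5 = 77.325 kPa.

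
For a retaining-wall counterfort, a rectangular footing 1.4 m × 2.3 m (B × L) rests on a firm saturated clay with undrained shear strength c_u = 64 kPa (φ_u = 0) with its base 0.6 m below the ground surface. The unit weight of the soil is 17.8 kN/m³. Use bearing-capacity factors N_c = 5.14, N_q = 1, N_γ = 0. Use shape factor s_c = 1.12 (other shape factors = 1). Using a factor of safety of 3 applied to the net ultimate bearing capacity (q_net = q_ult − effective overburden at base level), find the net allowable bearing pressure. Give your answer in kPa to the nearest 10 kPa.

Overburden at base level: q = 17.8 × 0.6 = 10.68 kPa.
Cohesion term c·N_c·s_c = 64 × 5.14 × 1.12 = 368.44 kPa; surcharge term q·N_q = 10.68 × 1 = 10.68 kPa.
q_ult = 368.44 + 10.68 = 379.12 kPa.
Net ultimate: q_net = 379.12 − 10.68 = 368.44 kPa.
q_all(net) = 368.44 / 3 = 122.81 kPa.

q_all(net) ≈ 120 kPa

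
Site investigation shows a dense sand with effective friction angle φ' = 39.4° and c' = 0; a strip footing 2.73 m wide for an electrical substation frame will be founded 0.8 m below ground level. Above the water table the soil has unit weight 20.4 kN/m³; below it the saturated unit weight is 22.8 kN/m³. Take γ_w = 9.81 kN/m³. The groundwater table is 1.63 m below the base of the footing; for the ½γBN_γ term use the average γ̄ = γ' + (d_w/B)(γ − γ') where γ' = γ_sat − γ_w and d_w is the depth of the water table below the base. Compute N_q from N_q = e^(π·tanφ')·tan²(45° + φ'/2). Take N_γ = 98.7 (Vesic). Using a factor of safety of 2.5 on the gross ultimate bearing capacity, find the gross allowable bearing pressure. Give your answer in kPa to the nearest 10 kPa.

N_q = e^(π·tan39.4°)·tan²(64.7°) = 59.09.
Overburden at base level: q = 20.4 × 0.8 = 16.32 kPa.
The water table is 1.63 m below the base (< B = 2.73 m), so the ½γBN_γ term uses γ̄ = γ' + (d_w/B)(γ − γ') = 12.99 + (1.63/2.73)(20.4 − 12.99) = 17.414 kN/m³.
Surcharge term q·N_q = 16.32 × 59.094 = 964.42 kPa; self-weight term 0.5·γ·B·N_γ = 0.5 × 17.414 × 2.73 × 98.7 = 2346.1 kPa.
q_ult = 964.42 + 2346.1 = 3310.6 kPa.
q_all = 3310.6 / 2.5 = 1324.2 kPa.

q_all ≈ 1320 kPa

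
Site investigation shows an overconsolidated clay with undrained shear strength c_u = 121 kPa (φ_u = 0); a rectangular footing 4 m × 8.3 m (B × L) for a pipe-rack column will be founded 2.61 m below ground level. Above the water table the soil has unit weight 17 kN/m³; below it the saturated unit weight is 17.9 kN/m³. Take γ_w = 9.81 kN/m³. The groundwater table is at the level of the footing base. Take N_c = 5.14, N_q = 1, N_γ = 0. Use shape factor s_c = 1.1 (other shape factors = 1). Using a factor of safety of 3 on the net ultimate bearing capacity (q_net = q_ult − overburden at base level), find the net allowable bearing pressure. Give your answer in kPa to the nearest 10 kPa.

q_all(net) ≈ 230 kPa

Effective surcharge at the founding depth q = γ·D_f = 17 × 2.61 = 44.37 kPa.
q_ult = c·N_c·s_c + q·N_q
     = 121 × 5.14 × 1.1 + 44.37 × 1
     = 684.13 + 44.37 = 728.5 kPa.
q_net = 728.5 − 44.37 = 684.13 kPa.
q_all(net) = 684.13 / 3 = 228.04 kPa.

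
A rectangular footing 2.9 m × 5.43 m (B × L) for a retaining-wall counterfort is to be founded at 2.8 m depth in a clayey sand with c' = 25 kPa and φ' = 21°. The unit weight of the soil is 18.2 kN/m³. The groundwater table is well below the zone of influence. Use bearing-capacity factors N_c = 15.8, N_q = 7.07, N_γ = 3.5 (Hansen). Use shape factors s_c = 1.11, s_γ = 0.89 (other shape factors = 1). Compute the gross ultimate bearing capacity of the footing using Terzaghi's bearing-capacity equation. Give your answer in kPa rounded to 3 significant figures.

q = γ·D_f = 18.2 × 2.8 = 50.96 kPa.
c·N_c·s_c = 25 × 15.8 × 1.11 = 438.45 kPa
q·N_q = 50.96 × 7.07 = 360.29 kPa
0.5·γ·B·N_γ·s_γ = 0.5 × 18.2 × 2.9 × 3.5 × 0.89 = 82.205 kPa
q_ult = 438.45 + 360.29 + 82.205 = 880.94 kPa.

q_ult ≈ 881 kPa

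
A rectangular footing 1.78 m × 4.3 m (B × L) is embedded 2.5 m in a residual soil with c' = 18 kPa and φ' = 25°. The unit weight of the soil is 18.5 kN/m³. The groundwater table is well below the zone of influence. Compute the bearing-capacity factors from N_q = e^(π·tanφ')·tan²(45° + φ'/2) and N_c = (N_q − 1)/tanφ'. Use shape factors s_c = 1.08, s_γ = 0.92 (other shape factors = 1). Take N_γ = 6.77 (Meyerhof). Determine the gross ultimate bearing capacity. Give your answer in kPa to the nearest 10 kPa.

tan25° = 0.4663, so N_q = e^(π×0.4663)·tan²(57.5°) = 4.327 × 2.464 = 10.66.
N_c = (10.66 − 1)/tan25° = 20.72.
Effective surcharge at the founding depth q = γ·D_f = 18.5 × 2.5 = 46.25 kPa.
q_ult = c·N_c·s_c + q·N_q + 0.5·γ·B·N_γ·s_γ
     = 18 × 20.721 × 1.08 + 46.25 × 10.662 + 0.5 × 18.5 × 1.78 × 6.77 × 0.92
     = 402.81 + 493.12 + 102.55 = 998.48 kPa.

q_ult ≈ 1000 kPa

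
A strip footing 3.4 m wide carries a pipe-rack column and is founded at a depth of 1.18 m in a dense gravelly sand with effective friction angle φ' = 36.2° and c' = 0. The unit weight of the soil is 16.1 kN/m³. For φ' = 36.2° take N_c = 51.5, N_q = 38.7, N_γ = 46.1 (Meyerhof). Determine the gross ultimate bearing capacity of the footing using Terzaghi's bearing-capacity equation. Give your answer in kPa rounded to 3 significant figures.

q_ult ≈ 2000 kPa

q = γ·D_f = 16.1 × 1.18 = 18.998 kPa.
q·N_q = 18.998 × 38.7 = 735.22 kPa
0.5·γ·B·N_γ = 0.5 × 16.1 × 3.4 × 46.1 = 1261.8 kPa
q_ult = 735.22 + 1261.8 = 1997 kPa.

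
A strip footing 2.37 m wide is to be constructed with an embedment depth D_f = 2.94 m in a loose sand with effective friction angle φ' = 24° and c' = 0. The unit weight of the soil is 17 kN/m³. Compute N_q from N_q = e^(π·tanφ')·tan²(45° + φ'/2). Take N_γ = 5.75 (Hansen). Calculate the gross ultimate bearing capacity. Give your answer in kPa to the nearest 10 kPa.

tan24° = 0.4452, so N_q = e^(π×0.4452)·tan²(57°) = 4.05 × 2.371 = 9.6.
Effective surcharge at the founding depth q = γ·D_f = 17 × 2.94 = 49.98 kPa.
q_ult = q·N_q + 0.5·γ·B·N_γ
     = 49.98 × 9.6034 + 0.5 × 17 × 2.37 × 5.75
     = 479.98 + 115.83 = 595.81 kPa.

q_ult ≈ 600 kPa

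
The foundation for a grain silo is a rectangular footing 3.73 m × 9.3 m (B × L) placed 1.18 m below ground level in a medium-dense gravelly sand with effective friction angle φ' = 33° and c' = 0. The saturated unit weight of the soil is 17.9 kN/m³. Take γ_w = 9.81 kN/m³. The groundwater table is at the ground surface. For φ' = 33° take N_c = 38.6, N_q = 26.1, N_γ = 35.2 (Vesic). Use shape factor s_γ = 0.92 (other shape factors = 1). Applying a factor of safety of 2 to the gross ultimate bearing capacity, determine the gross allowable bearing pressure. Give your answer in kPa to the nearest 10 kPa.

Water table at ground surface, so effective unit weight γ' = 17.9 − 9.81 = 8.09 kN/m³ is used throughout; overburden q = 8.09 × 1.18 = 9.5462 kPa; the same γ' applies in the ½γBN_γ term.
Surcharge term q·N_q = 9.5462 × 26.1 = 249.16 kPa; self-weight term 0.5·γ·B·N_γ·s_γ = 0.5 × 8.09 × 3.73 × 35.2 × 0.92 = 488.6 kPa.
q_ult = 249.16 + 488.6 = 737.76 kPa.
q_all = q_ult / FS = 737.76 / 2 = 368.88 kPa.

q_all ≈ 370 kPa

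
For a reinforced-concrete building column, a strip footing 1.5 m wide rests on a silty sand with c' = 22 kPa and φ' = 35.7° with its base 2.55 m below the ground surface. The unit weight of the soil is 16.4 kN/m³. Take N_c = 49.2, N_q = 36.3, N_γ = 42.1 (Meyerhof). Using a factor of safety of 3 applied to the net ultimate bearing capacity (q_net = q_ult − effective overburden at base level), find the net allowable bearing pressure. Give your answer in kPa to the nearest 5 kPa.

q_all(net) ≈ 1025 kPa

Overburden at base level: q = 16.4 × 2.55 = 41.82 kPa.
Cohesion term c·N_c = 22 × 49.2 = 1082.4 kPa; surcharge term q·N_q = 41.82 × 36.3 = 1518.1 kPa; self-weight term 0.5·γ·B·N_γ = 0.5 × 16.4 × 1.5 × 42.1 = 517.83 kPa.
q_ult = 1082.4 + 1518.1 + 517.83 = 3118.3 kPa.
Net ultimate: q_net = 3118.3 − 41.82 = 3076.5 kPa.
q_all(net) = 3076.5 / 3 = 1025.5 kPa.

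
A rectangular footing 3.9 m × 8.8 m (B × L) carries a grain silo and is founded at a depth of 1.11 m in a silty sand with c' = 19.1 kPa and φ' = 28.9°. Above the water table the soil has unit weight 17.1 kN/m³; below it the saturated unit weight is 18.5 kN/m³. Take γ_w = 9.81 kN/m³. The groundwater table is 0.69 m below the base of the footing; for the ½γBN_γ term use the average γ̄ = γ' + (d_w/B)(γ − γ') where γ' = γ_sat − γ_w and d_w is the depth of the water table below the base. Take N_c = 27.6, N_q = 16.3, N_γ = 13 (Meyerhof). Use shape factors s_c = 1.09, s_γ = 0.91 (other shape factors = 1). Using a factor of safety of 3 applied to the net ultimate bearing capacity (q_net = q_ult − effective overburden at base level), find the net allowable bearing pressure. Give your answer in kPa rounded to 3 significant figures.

q = γ·D_f = 17.1 × 1.11 = 18.981 kPa.
γ' = 8.69 kN/m³; averaging over the depth B below the base, γ̄ = γ' + (d_w/B)(γ − γ') = 10.178 kN/m³.
c·N_c·s_c = 19.1 × 27.6 × 1.09 = 574.6 kPa
q·N_q = 18.981 × 16.3 = 309.39 kPa
0.5·γ·B·N_γ·s_γ = 0.5 × 10.178 × 3.9 × 13 × 0.91 = 234.79 kPa
q_ult = 574.6 + 309.39 + 234.79 = 1118.8 kPa.
Net ultimate: q_net = 1118.8 − 18.981 = 1099.8 kPa.
q_all(net) = 1099.8 / 3 = 366.6 kPa.

q_all(net) ≈ 367 kPa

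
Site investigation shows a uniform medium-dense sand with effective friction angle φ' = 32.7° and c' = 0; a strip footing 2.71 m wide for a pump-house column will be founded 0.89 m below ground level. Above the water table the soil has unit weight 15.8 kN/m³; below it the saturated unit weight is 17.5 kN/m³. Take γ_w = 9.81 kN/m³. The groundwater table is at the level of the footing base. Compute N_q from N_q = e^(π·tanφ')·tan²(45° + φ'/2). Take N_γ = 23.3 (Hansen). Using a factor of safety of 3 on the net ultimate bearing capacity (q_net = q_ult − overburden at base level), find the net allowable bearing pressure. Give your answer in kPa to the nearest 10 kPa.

q_all(net) ≈ 190 kPa

N_q = e^(π·tan32.7°)·tan²(61.35°) = 25.18.
Effective surcharge at the founding depth q = γ·D_f = 15.8 × 0.89 = 14.062 kPa.
The water table coincides with the base, so in the self-weight term γ → γ' = 7.69 kN/m³.
q_ult = q·N_q + 0.5·γ·B·N_γ
     = 14.062 × 25.175 + 0.5 × 7.69 × 2.71 × 23.3
     = 354.01 + 242.78 = 596.8 kPa.
q_net = 596.8 − 14.062 = 582.74 kPa.
q_all(net) = 582.74 / 3 = 194.25 kPa.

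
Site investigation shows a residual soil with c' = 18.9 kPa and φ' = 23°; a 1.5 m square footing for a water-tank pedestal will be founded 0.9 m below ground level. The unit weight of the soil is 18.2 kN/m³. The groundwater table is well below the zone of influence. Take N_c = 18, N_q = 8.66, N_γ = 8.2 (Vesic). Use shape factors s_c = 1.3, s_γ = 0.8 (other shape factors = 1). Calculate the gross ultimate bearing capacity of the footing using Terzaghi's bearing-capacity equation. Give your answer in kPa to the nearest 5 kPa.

q_ult ≈ 675 kPa

Effective surcharge at the founding depth q = γ·D_f = 18.2 × 0.9 = 16.38 kPa.
q_ult = c·N_c·s_c + q·N_q + 0.5·γ·B·N_γ·s_γ
     = 18.9 × 18 × 1.3 + 16.38 × 8.66 + 0.5 × 18.2 × 1.5 × 8.2 × 0.8
     = 442.26 + 141.85 + 89.544 = 673.65 kPa.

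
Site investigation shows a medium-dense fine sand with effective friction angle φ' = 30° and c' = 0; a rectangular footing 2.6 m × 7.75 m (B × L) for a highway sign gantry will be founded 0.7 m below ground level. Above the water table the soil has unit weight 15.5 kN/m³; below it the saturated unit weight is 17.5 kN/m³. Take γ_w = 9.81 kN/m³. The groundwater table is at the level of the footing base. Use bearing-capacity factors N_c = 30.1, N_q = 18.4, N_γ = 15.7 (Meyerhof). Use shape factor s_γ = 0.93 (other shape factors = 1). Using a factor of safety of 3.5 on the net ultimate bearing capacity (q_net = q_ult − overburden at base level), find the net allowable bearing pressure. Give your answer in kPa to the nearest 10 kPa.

q_all(net) ≈ 100 kPa

Overburden at base level: q = 15.5 × 0.7 = 10.85 kPa.
Below the base the soil is submerged, so the ½γBN_γ term uses γ' = 17.5 − 9.81 = 7.69 kN/m³.
Surcharge term q·N_q = 10.85 × 18.4 = 199.64 kPa; self-weight term 0.5·γ·B·N_γ·s_γ = 0.5 × 7.69 × 2.6 × 15.7 × 0.93 = 145.97 kPa.
q_ult = 199.64 + 145.97 = 345.61 kPa.
q_net = 345.61 − 10.85 = 334.76 kPa.
q_all(net) = 334.76 / 3.5 = 95.645 kPa.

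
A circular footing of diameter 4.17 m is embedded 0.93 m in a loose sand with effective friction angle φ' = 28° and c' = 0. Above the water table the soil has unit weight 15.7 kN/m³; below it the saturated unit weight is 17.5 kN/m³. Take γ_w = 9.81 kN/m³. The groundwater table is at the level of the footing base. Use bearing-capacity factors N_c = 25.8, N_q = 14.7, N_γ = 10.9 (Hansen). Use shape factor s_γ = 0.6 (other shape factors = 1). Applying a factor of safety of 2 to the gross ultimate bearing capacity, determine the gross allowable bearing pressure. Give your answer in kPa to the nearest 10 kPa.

q_all ≈ 160 kPa

Effective surcharge at the founding depth q = γ·D_f = 15.7 × 0.93 = 14.601 kPa.
The water table coincides with the base, so in the self-weight term γ → γ' = 7.69 kN/m³.
q_ult = q·N_q + 0.5·γ·B·N_γ·s_γ
     = 14.601 × 14.7 + 0.5 × 7.69 × 4.17 × 10.9 × 0.6
     = 214.63 + 104.86 = 319.49 kPa.
q_all = q_ult / FS = 319.49 / 2 = 159.75 kPa.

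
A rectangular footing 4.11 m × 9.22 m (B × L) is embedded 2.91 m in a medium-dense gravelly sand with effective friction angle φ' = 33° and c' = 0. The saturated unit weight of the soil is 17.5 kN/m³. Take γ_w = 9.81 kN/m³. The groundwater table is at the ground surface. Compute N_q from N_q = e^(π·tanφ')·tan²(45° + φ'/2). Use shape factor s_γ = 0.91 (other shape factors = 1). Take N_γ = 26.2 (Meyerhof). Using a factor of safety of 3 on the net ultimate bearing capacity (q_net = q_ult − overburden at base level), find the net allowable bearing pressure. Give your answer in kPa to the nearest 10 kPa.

q_all(net) ≈ 310 kPa

N_q = e^(π·tan33°)·tan²(61.5°) = 26.09.
Water table at ground surface, so effective unit weight γ' = 17.5 − 9.81 = 7.69 kN/m³ is used throughout; overburden q = 7.69 × 2.91 = 22.378 kPa; the same γ' applies in the ½γBN_γ term.
Surcharge term q·N_q = 22.378 × 26.092 = 583.88 kPa; self-weight term 0.5·γ·B·N_γ·s_γ = 0.5 × 7.69 × 4.11 × 26.2 × 0.91 = 376.77 kPa.
q_ult = 583.88 + 376.77 = 960.66 kPa.
q_net = 960.66 − 22.378 = 938.28 kPa.
q_all(net) = 938.28 / 3 = 312.76 kPa.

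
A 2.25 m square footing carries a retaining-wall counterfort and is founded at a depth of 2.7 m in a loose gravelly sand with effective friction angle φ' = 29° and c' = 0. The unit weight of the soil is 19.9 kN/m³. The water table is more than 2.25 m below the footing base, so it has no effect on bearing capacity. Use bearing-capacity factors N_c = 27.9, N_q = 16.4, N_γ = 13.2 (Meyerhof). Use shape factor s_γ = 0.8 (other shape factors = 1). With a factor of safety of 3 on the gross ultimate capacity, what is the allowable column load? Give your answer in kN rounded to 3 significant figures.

Overburden at base level: q = 19.9 × 2.7 = 53.73 kPa.
Surcharge term q·N_q = 53.73 × 16.4 = 881.17 kPa; self-weight term 0.5·γ·B·N_γ·s_γ = 0.5 × 19.9 × 2.25 × 13.2 × 0.8 = 236.41 kPa.
q_ult = 881.17 + 236.41 = 1117.6 kPa.
Gross allowable pressure q_all = 1117.6 / 3 = 372.53 kPa.
Footing area = 5.0625 m², so allowable column load = 372.53 × 5.0625 = 1885.9 kN.

P_all ≈ 1890 kN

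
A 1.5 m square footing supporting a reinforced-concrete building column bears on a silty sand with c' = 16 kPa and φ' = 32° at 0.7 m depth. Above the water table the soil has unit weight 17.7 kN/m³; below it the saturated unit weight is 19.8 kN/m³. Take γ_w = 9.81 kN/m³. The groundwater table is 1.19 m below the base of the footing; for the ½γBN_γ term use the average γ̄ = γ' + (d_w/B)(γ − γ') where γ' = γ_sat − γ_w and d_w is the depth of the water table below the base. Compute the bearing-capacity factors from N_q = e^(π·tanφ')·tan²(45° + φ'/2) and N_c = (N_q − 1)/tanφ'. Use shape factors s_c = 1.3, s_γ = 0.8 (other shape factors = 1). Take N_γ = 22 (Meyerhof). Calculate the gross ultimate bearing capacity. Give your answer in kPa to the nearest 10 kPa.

q_ult ≈ 1240 kPa

tan32° = 0.6249, so N_q = e^(π×0.6249)·tan²(61°) = 7.121 × 3.255 = 23.18.
N_c = (23.18 − 1)/tan32° = 35.49.
q = γ·D_f = 17.7 × 0.7 = 12.39 kPa.
γ' = 9.99 kN/m³; averaging over the depth B below the base, γ̄ = γ' + (d_w/B)(γ − γ') = 16.107 kN/m³.
c·N_c·s_c = 16 × 35.49 × 1.3 = 738.2 kPa
q·N_q = 12.39 × 23.177 = 287.16 kPa
0.5·γ·B·N_γ·s_γ = 0.5 × 16.107 × 1.5 × 22 × 0.8 = 212.61 kPa
q_ult = 738.2 + 287.16 + 212.61 = 1238 kPa.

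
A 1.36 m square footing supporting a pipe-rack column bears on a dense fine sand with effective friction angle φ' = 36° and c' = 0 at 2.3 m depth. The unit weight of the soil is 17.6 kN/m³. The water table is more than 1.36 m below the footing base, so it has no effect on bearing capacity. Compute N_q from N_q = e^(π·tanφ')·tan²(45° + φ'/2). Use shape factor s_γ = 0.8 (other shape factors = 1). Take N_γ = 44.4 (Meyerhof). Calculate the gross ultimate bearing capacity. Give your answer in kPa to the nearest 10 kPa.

q_ult ≈ 1950 kPa

tan36° = 0.7265, so N_q = e^(π×0.7265)·tan²(63°) = 9.801 × 3.852 = 37.75.
Overburden at base level: q = 17.6 × 2.3 = 40.48 kPa.
Surcharge term q·N_q = 40.48 × 37.752 = 1528.2 kPa; self-weight term 0.5·γ·B·N_γ·s_γ = 0.5 × 17.6 × 1.36 × 44.4 × 0.8 = 425.1 kPa.
q_ult = 1528.2 + 425.1 = 1953.3 kPa.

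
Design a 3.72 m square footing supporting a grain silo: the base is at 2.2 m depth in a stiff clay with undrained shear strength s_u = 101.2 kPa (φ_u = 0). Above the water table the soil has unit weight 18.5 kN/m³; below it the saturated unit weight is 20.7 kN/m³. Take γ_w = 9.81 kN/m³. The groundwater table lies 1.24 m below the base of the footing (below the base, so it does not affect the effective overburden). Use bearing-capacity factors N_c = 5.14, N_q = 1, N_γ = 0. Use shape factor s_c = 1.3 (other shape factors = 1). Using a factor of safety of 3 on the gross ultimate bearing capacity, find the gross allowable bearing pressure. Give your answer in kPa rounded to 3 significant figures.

q_all ≈ 239 kPa

Effective surcharge at the founding depth q = γ·D_f = 18.5 × 2.2 = 40.7 kPa.
q_ult = c·N_c·s_c + q·N_q
     = 101.2 × 5.14 × 1.3 + 40.7 × 1
     = 676.22 + 40.7 = 716.92 kPa.
q_all = 716.92 / 3 = 238.97 kPa.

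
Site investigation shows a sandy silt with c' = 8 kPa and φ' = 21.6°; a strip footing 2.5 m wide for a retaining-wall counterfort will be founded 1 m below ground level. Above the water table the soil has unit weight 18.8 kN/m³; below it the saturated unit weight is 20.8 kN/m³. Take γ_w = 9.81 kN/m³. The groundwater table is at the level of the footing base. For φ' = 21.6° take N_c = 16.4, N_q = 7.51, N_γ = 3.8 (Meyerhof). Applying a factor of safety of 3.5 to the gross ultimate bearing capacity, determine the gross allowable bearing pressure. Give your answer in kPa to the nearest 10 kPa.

q_all ≈ 90 kPa

q = γ·D_f = 18.8 × 1 = 18.8 kPa.
For the ½γBN_γ term take γ' = 20.8 − 9.81 = 10.99 kN/m³ (soil below base is submerged).
c·N_c = 8 × 16.4 = 131.2 kPa
q·N_q = 18.8 × 7.51 = 141.19 kPa
0.5·γ·B·N_γ = 0.5 × 10.99 × 2.5 × 3.8 = 52.203 kPa
q_ult = 131.2 + 141.19 + 52.203 = 324.59 kPa.
q_all = q_ult / FS = 324.59 / 3.5 = 92.74 kPa.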